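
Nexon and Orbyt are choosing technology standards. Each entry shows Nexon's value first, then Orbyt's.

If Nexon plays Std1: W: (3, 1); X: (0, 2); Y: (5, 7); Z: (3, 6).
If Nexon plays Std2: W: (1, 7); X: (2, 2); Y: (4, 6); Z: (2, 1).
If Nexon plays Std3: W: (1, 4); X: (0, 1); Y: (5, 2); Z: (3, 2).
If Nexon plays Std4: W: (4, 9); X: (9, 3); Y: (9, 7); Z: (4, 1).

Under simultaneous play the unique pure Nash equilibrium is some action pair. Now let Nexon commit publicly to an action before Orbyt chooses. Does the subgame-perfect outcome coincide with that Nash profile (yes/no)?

no

Work backward from Orbyt's decision.
- Std1: Orbyt compares 1, 2, 7, 6 and picks Y; Nexon would get 5.
- Std2: Orbyt compares 7, 2, 6, 1 and picks W; Nexon would get 1.
- Std3: Orbyt compares 4, 1, 2, 2 and picks W; Nexon would get 1.
- Std4: Orbyt compares 9, 3, 7, 1 and picks W; Nexon would get 4.
Nexon's induced payoffs are 5, 1, 1, 4, so Nexon commits to Std1. Subgame-perfect outcome: (Std1, Y) with payoffs (5, 7).
Under simultaneous play:
Nexon's best replies: W→Std4; X→Std4; Y→Std4; Z→Std4.
Orbyt's best replies: Std1→Y; Std2→W; Std3→W; Std4→W.
The unique mutual best reply is (Std4, W), giving (4, 9).
Sequential outcome (Std1, Y) differs from the Nash profile (Std4, W).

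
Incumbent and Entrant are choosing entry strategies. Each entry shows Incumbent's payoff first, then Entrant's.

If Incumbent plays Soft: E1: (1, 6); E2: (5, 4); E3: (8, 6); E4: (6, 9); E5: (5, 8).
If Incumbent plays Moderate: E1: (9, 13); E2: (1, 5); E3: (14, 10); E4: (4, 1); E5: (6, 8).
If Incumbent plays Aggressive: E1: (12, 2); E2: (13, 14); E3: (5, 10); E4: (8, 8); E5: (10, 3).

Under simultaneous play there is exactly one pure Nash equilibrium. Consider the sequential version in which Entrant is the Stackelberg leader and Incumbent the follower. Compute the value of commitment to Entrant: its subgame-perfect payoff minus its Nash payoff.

Incumbent best-responds to each possible Entrant move:
- E1: Incumbent compares 1, 9, 12 and picks Aggressive; Entrant would get 2.
- E2: Incumbent compares 5, 1, 13 and picks Aggressive; Entrant would get 14.
- E3: Incumbent compares 8, 14, 5 and picks Moderate; Entrant would get 10.
- E4: Incumbent compares 6, 4, 8 and picks Aggressive; Entrant would get 8.
- E5: Incumbent compares 5, 6, 10 and picks Aggressive; Entrant would get 3.
Among 2, 14, 10, 8, 3, the best is 14 at E2. Subgame-perfect outcome: (Aggressive, E2) with payoffs (13, 14).
For the simultaneous game, intersect best replies.
Incumbent's best replies: E1→Aggressive; E2→Aggressive; E3→Moderate; E4→Aggressive; E5→Aggressive.
Entrant's best replies: Soft→E4; Moderate→E1; Aggressive→E2.
Only (Aggressive, E2) has each player best-responding; Nash payoffs (13, 14).
Entrant's commitment gain: 14 − 14 = 0.

0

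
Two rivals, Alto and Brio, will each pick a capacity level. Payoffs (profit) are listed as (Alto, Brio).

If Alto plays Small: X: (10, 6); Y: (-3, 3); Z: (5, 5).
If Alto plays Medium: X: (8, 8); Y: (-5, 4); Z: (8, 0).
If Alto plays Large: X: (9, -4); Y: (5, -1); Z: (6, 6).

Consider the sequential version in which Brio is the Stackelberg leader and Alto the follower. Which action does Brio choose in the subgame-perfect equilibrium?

Work backward from Alto's decision.
- X: BR = Small, leader payoff 6.
- Y: BR = Large, leader payoff -1.
- Z: BR = Medium, leader payoff 0.
Among 6, -1, 0, the best is 6 at X. Subgame-perfect outcome: (Small, X) with payoffs (10, 6).

X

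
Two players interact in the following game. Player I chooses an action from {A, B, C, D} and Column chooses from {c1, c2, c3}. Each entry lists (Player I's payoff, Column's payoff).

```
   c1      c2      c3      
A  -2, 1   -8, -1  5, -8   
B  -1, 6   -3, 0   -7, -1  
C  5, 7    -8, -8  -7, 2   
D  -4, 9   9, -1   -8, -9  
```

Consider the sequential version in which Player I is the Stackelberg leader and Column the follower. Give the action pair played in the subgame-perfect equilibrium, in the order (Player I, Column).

(C, c1)

Solve by backward induction (Player I leads).
- A: BR = c1, leader payoff -2.
- B: BR = c1, leader payoff -1.
- C: BR = c1, leader payoff 5.
- D: BR = c1, leader payoff -4.
Maximizing over -2, -1, 5, -4, Player I chooses C. Subgame-perfect outcome: (C, c1) with payoffs (5, 7).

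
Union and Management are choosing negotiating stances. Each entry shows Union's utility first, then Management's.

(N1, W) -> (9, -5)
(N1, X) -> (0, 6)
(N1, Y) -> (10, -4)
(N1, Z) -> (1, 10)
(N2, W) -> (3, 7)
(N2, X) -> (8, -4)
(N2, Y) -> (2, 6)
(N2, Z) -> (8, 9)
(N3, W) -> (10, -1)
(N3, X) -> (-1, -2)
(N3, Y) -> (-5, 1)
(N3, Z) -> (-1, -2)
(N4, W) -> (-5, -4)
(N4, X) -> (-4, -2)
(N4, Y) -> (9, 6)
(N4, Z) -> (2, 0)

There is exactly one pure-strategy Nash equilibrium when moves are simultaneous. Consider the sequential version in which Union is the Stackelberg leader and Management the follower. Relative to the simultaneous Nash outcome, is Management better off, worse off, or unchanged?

Backward induction with Union moving first.
- N1 → Management plays Z (best of -5, 6, -4, 10); Union gets 1.
- N2 → Management plays Z (best of 7, -4, 6, 9); Union gets 8.
- N3 → Management plays Y (best of -1, -2, 1, -2); Union gets -5.
- N4 → Management plays Y (best of -4, -2, 6, 0); Union gets 9.
Maximizing over 1, 8, -5, 9, Union chooses N4. Subgame-perfect outcome: (N4, Y) with payoffs (9, 6).
Now find the simultaneous Nash equilibrium.
Union's best replies: W→N3; X→N2; Y→N1; Z→N2.
Management's best replies: N1→Z; N2→Z; N3→Y; N4→Y.
Only (N2, Z) has each player best-responding; Nash payoffs (8, 9).
Management earns 6 sequentially versus 9 at the Nash outcome: worse off.

worse off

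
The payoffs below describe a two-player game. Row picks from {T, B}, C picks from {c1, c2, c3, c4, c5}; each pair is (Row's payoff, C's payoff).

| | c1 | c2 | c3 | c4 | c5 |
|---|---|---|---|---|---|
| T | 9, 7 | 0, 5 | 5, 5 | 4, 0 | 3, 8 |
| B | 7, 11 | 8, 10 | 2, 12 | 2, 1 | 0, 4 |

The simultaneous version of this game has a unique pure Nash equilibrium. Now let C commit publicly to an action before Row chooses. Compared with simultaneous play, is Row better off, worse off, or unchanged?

better off

Row best-responds to each possible C move:
- c1 → Row plays T (best of 9, 7); C gets 7.
- c2 → Row plays B (best of 0, 8); C gets 10.
- c3 → Row plays T (best of 5, 2); C gets 5.
- c4 → Row plays T (best of 4, 2); C gets 0.
- c5 → Row plays T (best of 3, 0); C gets 8.
C's induced payoffs are 7, 10, 5, 0, 8, so C commits to c2. Subgame-perfect outcome: (B, c2) with payoffs (8, 10).
Now find the simultaneous Nash equilibrium.
Row's best replies: c1→T; c2→B; c3→T; c4→T; c5→T.
C's best replies: T→c5; B→c3.
The unique mutual best reply is (T, c5), giving (3, 8).
Row earns 8 sequentially versus 3 at the Nash outcome: better off.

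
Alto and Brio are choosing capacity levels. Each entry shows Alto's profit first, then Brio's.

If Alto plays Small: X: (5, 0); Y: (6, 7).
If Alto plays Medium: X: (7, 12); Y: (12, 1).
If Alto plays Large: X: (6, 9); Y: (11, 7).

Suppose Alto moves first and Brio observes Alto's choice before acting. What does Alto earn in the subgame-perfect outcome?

Solve by backward induction (Alto leads).
- Small: BR = Y, leader payoff 6.
- Medium: BR = X, leader payoff 7.
- Large: BR = X, leader payoff 6.
Alto's induced payoffs are 6, 7, 6, so Alto commits to Medium. Subgame-perfect outcome: (Medium, X) with payoffs (7, 12).

7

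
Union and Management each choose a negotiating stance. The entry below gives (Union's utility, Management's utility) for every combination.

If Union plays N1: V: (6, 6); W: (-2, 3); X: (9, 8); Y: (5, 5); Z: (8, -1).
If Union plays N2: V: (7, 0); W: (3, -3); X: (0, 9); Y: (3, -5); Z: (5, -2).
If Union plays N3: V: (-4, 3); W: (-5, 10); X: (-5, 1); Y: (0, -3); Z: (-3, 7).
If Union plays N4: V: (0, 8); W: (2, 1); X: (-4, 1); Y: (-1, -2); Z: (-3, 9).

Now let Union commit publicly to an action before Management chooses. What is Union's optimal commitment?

N1

Backward induction with Union moving first.
- N1: BR = X, leader payoff 9.
- N2: BR = X, leader payoff 0.
- N3: BR = W, leader payoff -5.
- N4: BR = Z, leader payoff -3.
Maximizing over 9, 0, -5, -3, Union chooses N1. Subgame-perfect outcome: (N1, X) with payoffs (9, 8).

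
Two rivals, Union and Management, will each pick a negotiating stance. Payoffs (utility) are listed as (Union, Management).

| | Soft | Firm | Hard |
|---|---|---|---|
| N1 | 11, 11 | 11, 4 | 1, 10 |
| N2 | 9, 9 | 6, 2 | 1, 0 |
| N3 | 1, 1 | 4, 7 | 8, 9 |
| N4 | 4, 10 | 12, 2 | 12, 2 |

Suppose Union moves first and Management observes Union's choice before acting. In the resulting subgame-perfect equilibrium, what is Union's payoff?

11

Solve by backward induction (Union leads).
- N1: BR = Soft, leader payoff 11.
- N2: BR = Soft, leader payoff 9.
- N3: BR = Hard, leader payoff 8.
- N4: BR = Soft, leader payoff 4.
Among 11, 9, 8, 4, the best is 11 at N1. Subgame-perfect outcome: (N1, Soft) with payoffs (11, 11).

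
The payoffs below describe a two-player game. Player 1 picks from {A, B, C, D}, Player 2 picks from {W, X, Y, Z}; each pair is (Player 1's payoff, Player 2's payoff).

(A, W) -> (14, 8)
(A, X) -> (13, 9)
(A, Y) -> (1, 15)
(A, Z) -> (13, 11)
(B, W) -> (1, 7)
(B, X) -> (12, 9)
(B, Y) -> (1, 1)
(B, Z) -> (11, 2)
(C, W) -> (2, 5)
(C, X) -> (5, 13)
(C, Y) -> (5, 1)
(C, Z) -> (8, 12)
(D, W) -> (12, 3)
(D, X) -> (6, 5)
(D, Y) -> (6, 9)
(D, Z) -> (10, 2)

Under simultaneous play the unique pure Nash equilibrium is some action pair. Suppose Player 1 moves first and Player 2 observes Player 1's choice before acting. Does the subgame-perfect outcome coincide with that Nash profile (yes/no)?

Work backward from Player 2's decision.
- A: BR = Y, leader payoff 1.
- B: BR = X, leader payoff 12.
- C: BR = X, leader payoff 5.
- D: BR = Y, leader payoff 6.
Player 1's induced payoffs are 1, 12, 5, 6, so Player 1 commits to B. Subgame-perfect outcome: (B, X) with payoffs (12, 9).
Now find the simultaneous Nash equilibrium.
Player 1's best replies: W→A; X→A; Y→D; Z→A.
Player 2's best replies: A→Y; B→X; C→X; D→Y.
Only (D, Y) has each player best-responding; Nash payoffs (6, 9).
Sequential outcome (B, X) differs from the Nash profile (D, Y).

no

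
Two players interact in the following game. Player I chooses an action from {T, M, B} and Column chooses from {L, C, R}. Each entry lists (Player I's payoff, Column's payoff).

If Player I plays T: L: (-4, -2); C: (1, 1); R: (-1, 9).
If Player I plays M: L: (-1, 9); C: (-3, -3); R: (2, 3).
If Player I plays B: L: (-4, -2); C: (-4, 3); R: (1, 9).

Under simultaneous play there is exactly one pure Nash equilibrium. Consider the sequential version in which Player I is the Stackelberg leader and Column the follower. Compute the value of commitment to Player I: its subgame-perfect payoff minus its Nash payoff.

Backward induction with Player I moving first.
- T: Column compares -2, 1, 9 and picks R; Player I would get -1.
- M: Column compares 9, -3, 3 and picks L; Player I would get -1.
- B: Column compares -2, 3, 9 and picks R; Player I would get 1.
Among -1, -1, 1, the best is 1 at B. Subgame-perfect outcome: (B, R) with payoffs (1, 9).
For the simultaneous game, intersect best replies.
Player I's best replies: L→M; C→T; R→M.
Column's best replies: T→R; M→L; B→R.
The unique mutual best reply is (M, L), giving (-1, 9).
Player I's commitment gain: 1 − -1 = 2.

2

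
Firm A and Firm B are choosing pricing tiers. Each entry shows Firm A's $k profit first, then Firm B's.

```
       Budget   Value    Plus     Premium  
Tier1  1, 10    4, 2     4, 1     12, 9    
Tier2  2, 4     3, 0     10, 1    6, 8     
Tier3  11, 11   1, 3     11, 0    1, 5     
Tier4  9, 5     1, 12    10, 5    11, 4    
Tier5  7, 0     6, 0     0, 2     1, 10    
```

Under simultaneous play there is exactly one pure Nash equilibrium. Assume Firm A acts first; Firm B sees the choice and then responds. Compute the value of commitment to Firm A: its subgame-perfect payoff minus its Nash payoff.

Work backward from Firm B's decision.
- Tier1: Firm B compares 10, 2, 1, 9 and picks Budget; Firm A would get 1.
- Tier2: Firm B compares 4, 0, 1, 8 and picks Premium; Firm A would get 6.
- Tier3: Firm B compares 11, 3, 0, 5 and picks Budget; Firm A would get 11.
- Tier4: Firm B compares 5, 12, 5, 4 and picks Value; Firm A would get 1.
- Tier5: Firm B compares 0, 0, 2, 10 and picks Premium; Firm A would get 1.
Firm A's induced payoffs are 1, 6, 11, 1, 1, so Firm A commits to Tier3. Subgame-perfect outcome: (Tier3, Budget) with payoffs (11, 11).
Under simultaneous play:
Firm A's best replies: Budget→Tier3; Value→Tier5; Plus→Tier3; Premium→Tier1.
Firm B's best replies: Tier1→Budget; Tier2→Premium; Tier3→Budget; Tier4→Value; Tier5→Premium.
Only (Tier3, Budget) has each player best-responding; Nash payoffs (11, 11).
Firm A's commitment gain: 11 − 11 = 0.

0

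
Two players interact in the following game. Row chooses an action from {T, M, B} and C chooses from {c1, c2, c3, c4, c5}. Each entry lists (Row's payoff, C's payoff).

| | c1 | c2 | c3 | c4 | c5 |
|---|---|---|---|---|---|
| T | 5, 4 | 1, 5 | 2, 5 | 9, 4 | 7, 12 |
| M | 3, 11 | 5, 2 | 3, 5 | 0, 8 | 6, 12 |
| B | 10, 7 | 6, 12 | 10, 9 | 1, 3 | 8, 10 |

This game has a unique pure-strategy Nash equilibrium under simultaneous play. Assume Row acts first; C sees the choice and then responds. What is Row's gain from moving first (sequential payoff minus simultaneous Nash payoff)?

1

Solve by backward induction (Row leads).
- T: C compares 4, 5, 5, 4, 12 and picks c5; Row would get 7.
- M: C compares 11, 2, 5, 8, 12 and picks c5; Row would get 6.
- B: C compares 7, 12, 9, 3, 10 and picks c2; Row would get 6.
Maximizing over 7, 6, 6, Row chooses T. Subgame-perfect outcome: (T, c5) with payoffs (7, 12).
Now find the simultaneous Nash equilibrium.
Row's best replies: c1→B; c2→B; c3→B; c4→T; c5→B.
C's best replies: T→c5; M→c5; B→c2.
Only (B, c2) has each player best-responding; Nash payoffs (6, 12).
Row's commitment gain: 7 − 6 = 1.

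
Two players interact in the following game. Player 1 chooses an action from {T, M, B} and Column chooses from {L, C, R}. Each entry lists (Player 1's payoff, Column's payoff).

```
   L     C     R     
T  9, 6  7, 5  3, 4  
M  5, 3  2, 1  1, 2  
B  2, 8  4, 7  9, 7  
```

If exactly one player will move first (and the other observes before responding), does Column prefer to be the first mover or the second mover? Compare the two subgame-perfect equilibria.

If Player 1 leads: Column's best replies are T→L, M→L, B→L; Player 1's induced payoffs 9, 5, 2; outcome (T, L), payoffs (9, 6).
If Column leads: Player 1's best replies are L→T, C→T, R→B; Column's induced payoffs 6, 5, 7; outcome (B, R), payoffs (9, 7).
Column gets 7 moving first and 6 moving second, so Column prefers to move first.

first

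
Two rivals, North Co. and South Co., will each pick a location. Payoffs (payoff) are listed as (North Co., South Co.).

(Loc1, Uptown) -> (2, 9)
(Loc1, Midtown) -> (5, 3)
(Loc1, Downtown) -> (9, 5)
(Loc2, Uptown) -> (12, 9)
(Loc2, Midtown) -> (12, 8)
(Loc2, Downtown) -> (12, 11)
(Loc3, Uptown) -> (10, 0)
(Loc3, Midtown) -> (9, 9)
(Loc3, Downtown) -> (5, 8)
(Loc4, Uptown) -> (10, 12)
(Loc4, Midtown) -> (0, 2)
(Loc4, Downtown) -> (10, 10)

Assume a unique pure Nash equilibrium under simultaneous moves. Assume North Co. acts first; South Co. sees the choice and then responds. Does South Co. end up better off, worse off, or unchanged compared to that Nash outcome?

South Co. best-responds to each possible North Co. move:
- Loc1: South Co. compares 9, 3, 5 and picks Uptown; North Co. would get 2.
- Loc2: South Co. compares 9, 8, 11 and picks Downtown; North Co. would get 12.
- Loc3: South Co. compares 0, 9, 8 and picks Midtown; North Co. would get 9.
- Loc4: South Co. compares 12, 2, 10 and picks Uptown; North Co. would get 10.
Maximizing over 2, 12, 9, 10, North Co. chooses Loc2. Subgame-perfect outcome: (Loc2, Downtown) with payoffs (12, 11).
For the simultaneous game, intersect best replies.
North Co.'s best replies: Uptown→Loc2; Midtown→Loc2; Downtown→Loc2.
South Co.'s best replies: Loc1→Uptown; Loc2→Downtown; Loc3→Midtown; Loc4→Uptown.
Only (Loc2, Downtown) has each player best-responding; Nash payoffs (12, 11).
South Co. earns 11 sequentially versus 11 at the Nash outcome: unchanged.

unchanged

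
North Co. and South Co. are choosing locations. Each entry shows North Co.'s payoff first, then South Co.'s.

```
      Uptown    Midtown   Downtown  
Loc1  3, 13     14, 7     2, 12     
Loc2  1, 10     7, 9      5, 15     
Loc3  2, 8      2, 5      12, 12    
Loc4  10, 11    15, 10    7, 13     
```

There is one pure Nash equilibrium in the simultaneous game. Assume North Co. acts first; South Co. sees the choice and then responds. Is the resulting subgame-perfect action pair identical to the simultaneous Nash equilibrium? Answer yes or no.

yes

Solve by backward induction (North Co. leads).
- Loc1: BR = Uptown, leader payoff 3.
- Loc2: BR = Downtown, leader payoff 5.
- Loc3: BR = Downtown, leader payoff 12.
- Loc4: BR = Downtown, leader payoff 7.
North Co.'s induced payoffs are 3, 5, 12, 7, so North Co. commits to Loc3. Subgame-perfect outcome: (Loc3, Downtown) with payoffs (12, 12).
Now find the simultaneous Nash equilibrium.
North Co.'s best replies: Uptown→Loc4; Midtown→Loc4; Downtown→Loc3.
South Co.'s best replies: Loc1→Uptown; Loc2→Downtown; Loc3→Downtown; Loc4→Downtown.
Only (Loc3, Downtown) has each player best-responding; Nash payoffs (12, 12).
Sequential outcome (Loc3, Downtown) coincides with the Nash profile (Loc3, Downtown).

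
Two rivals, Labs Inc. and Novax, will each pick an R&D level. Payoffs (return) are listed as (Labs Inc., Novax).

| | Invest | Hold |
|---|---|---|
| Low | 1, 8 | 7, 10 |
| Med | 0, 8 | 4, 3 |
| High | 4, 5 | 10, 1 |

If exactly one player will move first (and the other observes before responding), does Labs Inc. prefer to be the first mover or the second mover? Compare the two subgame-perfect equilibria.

If Labs Inc. leads: Novax's best replies are Low→Hold, Med→Invest, High→Invest; Labs Inc.'s induced payoffs 7, 0, 4; outcome (Low, Hold), payoffs (7, 10).
If Novax leads: Labs Inc.'s best replies are Invest→High, Hold→High; Novax's induced payoffs 5, 1; outcome (High, Invest), payoffs (4, 5).
Labs Inc. gets 7 moving first and 4 moving second, so Labs Inc. prefers to move first.

first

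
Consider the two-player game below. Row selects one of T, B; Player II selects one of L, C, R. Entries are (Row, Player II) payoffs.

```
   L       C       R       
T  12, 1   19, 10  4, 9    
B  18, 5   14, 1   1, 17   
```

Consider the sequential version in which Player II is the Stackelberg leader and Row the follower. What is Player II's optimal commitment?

C

Row best-responds to each possible Player II move:
- L: Row compares 12, 18 and picks B; Player II would get 5.
- C: Row compares 19, 14 and picks T; Player II would get 10.
- R: Row compares 4, 1 and picks T; Player II would get 9.
Among 5, 10, 9, the best is 10 at C. Subgame-perfect outcome: (T, C) with payoffs (19, 10).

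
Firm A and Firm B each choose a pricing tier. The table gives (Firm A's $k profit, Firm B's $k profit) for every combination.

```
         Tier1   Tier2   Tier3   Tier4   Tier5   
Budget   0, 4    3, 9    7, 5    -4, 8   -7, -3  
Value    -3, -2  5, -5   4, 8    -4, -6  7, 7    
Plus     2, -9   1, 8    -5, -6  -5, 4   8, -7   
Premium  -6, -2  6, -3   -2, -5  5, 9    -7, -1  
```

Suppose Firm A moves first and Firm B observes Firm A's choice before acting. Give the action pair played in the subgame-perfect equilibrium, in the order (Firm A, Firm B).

Solve by backward induction (Firm A leads).
- Budget → Firm B plays Tier2 (best of 4, 9, 5, 8, -3); Firm A gets 3.
- Value → Firm B plays Tier3 (best of -2, -5, 8, -6, 7); Firm A gets 4.
- Plus → Firm B plays Tier2 (best of -9, 8, -6, 4, -7); Firm A gets 1.
- Premium → Firm B plays Tier4 (best of -2, -3, -5, 9, -1); Firm A gets 5.
Maximizing over 3, 4, 1, 5, Firm A chooses Premium. Subgame-perfect outcome: (Premium, Tier4) with payoffs (5, 9).

(Premium, Tier4)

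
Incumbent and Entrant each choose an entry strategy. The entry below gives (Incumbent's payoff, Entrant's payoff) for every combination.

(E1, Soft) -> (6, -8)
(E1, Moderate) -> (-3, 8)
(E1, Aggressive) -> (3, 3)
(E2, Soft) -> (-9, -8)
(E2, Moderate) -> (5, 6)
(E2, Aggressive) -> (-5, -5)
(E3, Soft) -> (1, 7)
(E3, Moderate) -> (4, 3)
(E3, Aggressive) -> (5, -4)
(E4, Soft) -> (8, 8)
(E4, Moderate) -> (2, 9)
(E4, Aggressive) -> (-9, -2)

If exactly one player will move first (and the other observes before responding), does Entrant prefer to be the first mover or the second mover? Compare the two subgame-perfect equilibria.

first

If Incumbent leads: Entrant's best replies are E1→Moderate, E2→Moderate, E3→Soft, E4→Moderate; Incumbent's induced payoffs -3, 5, 1, 2; outcome (E2, Moderate), payoffs (5, 6).
If Entrant leads: Incumbent's best replies are Soft→E4, Moderate→E2, Aggressive→E3; Entrant's induced payoffs 8, 6, -4; outcome (E4, Soft), payoffs (8, 8).
Entrant gets 8 moving first and 6 moving second, so Entrant prefers to move first.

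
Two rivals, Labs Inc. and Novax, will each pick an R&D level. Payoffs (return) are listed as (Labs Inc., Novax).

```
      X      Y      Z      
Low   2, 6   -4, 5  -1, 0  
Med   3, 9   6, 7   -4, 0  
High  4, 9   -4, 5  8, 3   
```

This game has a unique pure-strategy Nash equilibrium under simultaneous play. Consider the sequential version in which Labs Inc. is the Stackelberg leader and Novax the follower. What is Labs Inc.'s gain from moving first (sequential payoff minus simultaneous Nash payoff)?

Work backward from Novax's decision.
- Low → Novax plays X (best of 6, 5, 0); Labs Inc. gets 2.
- Med → Novax plays X (best of 9, 7, 0); Labs Inc. gets 3.
- High → Novax plays X (best of 9, 5, 3); Labs Inc. gets 4.
Among 2, 3, 4, the best is 4 at High. Subgame-perfect outcome: (High, X) with payoffs (4, 9).
For the simultaneous game, intersect best replies.
Labs Inc.'s best replies: X→High; Y→Med; Z→High.
Novax's best replies: Low→X; Med→X; High→X.
The unique mutual best reply is (High, X), giving (4, 9).
Labs Inc.'s commitment gain: 4 − 4 = 0.

0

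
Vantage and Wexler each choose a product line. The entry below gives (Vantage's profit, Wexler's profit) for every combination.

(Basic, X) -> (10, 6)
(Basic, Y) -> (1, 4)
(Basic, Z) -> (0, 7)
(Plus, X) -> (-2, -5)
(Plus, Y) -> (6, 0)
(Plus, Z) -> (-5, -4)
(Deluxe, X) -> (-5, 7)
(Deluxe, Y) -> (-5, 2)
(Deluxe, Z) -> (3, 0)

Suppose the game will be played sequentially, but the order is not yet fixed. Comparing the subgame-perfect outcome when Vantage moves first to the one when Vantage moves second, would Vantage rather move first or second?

second

If Vantage leads: Wexler's best replies are Basic→Z, Plus→Y, Deluxe→X; Vantage's induced payoffs 0, 6, -5; outcome (Plus, Y), payoffs (6, 0).
If Wexler leads: Vantage's best replies are X→Basic, Y→Plus, Z→Deluxe; Wexler's induced payoffs 6, 0, 0; outcome (Basic, X), payoffs (10, 6).
Vantage gets 6 moving first and 10 moving second, so Vantage prefers to move second.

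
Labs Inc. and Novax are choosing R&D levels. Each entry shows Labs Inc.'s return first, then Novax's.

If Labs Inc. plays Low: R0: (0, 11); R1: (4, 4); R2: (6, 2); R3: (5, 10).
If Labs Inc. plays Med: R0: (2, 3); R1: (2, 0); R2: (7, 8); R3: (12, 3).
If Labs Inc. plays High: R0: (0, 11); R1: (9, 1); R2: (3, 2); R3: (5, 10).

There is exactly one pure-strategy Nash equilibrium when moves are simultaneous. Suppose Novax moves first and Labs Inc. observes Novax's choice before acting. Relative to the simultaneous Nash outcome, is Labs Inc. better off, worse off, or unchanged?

unchanged

Backward induction with Novax moving first.
- R0: BR = Med, leader payoff 3.
- R1: BR = High, leader payoff 1.
- R2: BR = Med, leader payoff 8.
- R3: BR = Med, leader payoff 3.
Novax's induced payoffs are 3, 1, 8, 3, so Novax commits to R2. Subgame-perfect outcome: (Med, R2) with payoffs (7, 8).
Under simultaneous play:
Labs Inc.'s best replies: R0→Med; R1→High; R2→Med; R3→Med.
Novax's best replies: Low→R0; Med→R2; High→R0.
Only (Med, R2) has each player best-responding; Nash payoffs (7, 8).
Labs Inc. earns 7 sequentially versus 7 at the Nash outcome: unchanged.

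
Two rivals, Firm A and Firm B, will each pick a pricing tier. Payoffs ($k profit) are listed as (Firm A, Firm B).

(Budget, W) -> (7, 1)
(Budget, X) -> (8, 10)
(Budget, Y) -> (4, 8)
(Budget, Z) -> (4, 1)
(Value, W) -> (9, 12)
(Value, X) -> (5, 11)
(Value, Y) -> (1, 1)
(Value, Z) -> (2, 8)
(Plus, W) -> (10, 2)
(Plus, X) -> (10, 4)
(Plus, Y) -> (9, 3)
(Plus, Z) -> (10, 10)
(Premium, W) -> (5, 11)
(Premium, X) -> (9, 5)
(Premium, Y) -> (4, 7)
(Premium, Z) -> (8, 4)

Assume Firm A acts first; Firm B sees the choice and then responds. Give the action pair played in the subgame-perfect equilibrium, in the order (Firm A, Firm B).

Work backward from Firm B's decision.
- Budget: Firm B compares 1, 10, 8, 1 and picks X; Firm A would get 8.
- Value: Firm B compares 12, 11, 1, 8 and picks W; Firm A would get 9.
- Plus: Firm B compares 2, 4, 3, 10 and picks Z; Firm A would get 10.
- Premium: Firm B compares 11, 5, 7, 4 and picks W; Firm A would get 5.
Firm A's induced payoffs are 8, 9, 10, 5, so Firm A commits to Plus. Subgame-perfect outcome: (Plus, Z) with payoffs (10, 10).

(Plus, Z)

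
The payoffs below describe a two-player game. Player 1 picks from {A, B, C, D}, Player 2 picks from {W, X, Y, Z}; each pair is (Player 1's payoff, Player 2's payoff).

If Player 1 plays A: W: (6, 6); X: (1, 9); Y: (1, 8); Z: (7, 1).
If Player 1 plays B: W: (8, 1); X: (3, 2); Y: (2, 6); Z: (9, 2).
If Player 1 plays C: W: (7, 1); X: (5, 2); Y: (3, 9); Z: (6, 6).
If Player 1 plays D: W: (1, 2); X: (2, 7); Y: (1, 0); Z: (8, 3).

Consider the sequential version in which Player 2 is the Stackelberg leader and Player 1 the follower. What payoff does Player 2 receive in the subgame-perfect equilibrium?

Backward induction with Player 2 moving first.
- W → Player 1 plays B (best of 6, 8, 7, 1); Player 2 gets 1.
- X → Player 1 plays C (best of 1, 3, 5, 2); Player 2 gets 2.
- Y → Player 1 plays C (best of 1, 2, 3, 1); Player 2 gets 9.
- Z → Player 1 plays B (best of 7, 9, 6, 8); Player 2 gets 2.
Among 1, 2, 9, 2, the best is 9 at Y. Subgame-perfect outcome: (C, Y) with payoffs (3, 9).

9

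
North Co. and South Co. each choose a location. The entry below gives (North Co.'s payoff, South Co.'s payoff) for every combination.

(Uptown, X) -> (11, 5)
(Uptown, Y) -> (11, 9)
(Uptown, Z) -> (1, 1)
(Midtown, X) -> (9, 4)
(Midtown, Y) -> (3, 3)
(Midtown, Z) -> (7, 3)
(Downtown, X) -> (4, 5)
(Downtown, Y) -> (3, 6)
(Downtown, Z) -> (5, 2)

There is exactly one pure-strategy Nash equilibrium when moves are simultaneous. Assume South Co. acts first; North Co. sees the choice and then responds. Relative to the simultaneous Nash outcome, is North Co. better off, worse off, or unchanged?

unchanged

Backward induction with South Co. moving first.
- X → North Co. plays Uptown (best of 11, 9, 4); South Co. gets 5.
- Y → North Co. plays Uptown (best of 11, 3, 3); South Co. gets 9.
- Z → North Co. plays Midtown (best of 1, 7, 5); South Co. gets 3.
South Co.'s induced payoffs are 5, 9, 3, so South Co. commits to Y. Subgame-perfect outcome: (Uptown, Y) with payoffs (11, 9).
For the simultaneous game, intersect best replies.
North Co.'s best replies: X→Uptown; Y→Uptown; Z→Midtown.
South Co.'s best replies: Uptown→Y; Midtown→X; Downtown→Y.
The unique mutual best reply is (Uptown, Y), giving (11, 9).
North Co. earns 11 sequentially versus 11 at the Nash outcome: unchanged.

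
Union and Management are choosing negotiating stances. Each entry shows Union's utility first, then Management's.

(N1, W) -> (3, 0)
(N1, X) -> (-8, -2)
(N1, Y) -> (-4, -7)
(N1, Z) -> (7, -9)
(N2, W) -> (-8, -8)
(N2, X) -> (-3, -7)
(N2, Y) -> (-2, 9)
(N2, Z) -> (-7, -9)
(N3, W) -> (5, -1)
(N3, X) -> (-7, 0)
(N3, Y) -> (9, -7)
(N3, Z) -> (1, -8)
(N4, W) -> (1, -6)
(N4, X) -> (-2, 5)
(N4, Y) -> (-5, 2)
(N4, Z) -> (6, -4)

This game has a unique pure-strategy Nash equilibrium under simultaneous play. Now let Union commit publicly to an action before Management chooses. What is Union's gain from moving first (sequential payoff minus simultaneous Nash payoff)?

Work backward from Management's decision.
- N1: BR = W, leader payoff 3.
- N2: BR = Y, leader payoff -2.
- N3: BR = X, leader payoff -7.
- N4: BR = X, leader payoff -2.
Among 3, -2, -7, -2, the best is 3 at N1. Subgame-perfect outcome: (N1, W) with payoffs (3, 0).
Now find the simultaneous Nash equilibrium.
Union's best replies: W→N3; X→N4; Y→N3; Z→N1.
Management's best replies: N1→W; N2→Y; N3→X; N4→X.
The unique mutual best reply is (N4, X), giving (-2, 5).
Union's commitment gain: 3 − -2 = 5.

5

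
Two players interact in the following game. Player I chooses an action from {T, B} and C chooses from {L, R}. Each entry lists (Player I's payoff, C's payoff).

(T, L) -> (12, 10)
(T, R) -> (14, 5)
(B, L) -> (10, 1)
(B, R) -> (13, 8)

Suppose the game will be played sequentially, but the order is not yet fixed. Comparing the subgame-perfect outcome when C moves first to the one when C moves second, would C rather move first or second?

first

If Player I leads: C's best replies are T→L, B→R; Player I's induced payoffs 12, 13; outcome (B, R), payoffs (13, 8).
If C leads: Player I's best replies are L→T, R→T; C's induced payoffs 10, 5; outcome (T, L), payoffs (12, 10).
C gets 10 moving first and 8 moving second, so C prefers to move first.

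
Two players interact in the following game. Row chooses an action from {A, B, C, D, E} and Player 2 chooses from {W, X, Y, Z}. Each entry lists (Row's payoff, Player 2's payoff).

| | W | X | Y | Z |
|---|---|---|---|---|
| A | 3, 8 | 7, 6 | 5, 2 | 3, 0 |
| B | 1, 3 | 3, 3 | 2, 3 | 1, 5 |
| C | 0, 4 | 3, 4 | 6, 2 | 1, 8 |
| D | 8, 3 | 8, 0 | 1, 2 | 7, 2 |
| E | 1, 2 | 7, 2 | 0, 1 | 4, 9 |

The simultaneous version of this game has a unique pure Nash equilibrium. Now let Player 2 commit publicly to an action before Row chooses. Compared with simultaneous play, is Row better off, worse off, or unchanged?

Backward induction with Player 2 moving first.
- W → Row plays D (best of 3, 1, 0, 8, 1); Player 2 gets 3.
- X → Row plays D (best of 7, 3, 3, 8, 7); Player 2 gets 0.
- Y → Row plays C (best of 5, 2, 6, 1, 0); Player 2 gets 2.
- Z → Row plays D (best of 3, 1, 1, 7, 4); Player 2 gets 2.
Among 3, 0, 2, 2, the best is 3 at W. Subgame-perfect outcome: (D, W) with payoffs (8, 3).
Under simultaneous play:
Row's best replies: W→D; X→D; Y→C; Z→D.
Player 2's best replies: A→W; B→Z; C→Z; D→W; E→Z.
The unique mutual best reply is (D, W), giving (8, 3).
Row earns 8 sequentially versus 8 at the Nash outcome: unchanged.

unchanged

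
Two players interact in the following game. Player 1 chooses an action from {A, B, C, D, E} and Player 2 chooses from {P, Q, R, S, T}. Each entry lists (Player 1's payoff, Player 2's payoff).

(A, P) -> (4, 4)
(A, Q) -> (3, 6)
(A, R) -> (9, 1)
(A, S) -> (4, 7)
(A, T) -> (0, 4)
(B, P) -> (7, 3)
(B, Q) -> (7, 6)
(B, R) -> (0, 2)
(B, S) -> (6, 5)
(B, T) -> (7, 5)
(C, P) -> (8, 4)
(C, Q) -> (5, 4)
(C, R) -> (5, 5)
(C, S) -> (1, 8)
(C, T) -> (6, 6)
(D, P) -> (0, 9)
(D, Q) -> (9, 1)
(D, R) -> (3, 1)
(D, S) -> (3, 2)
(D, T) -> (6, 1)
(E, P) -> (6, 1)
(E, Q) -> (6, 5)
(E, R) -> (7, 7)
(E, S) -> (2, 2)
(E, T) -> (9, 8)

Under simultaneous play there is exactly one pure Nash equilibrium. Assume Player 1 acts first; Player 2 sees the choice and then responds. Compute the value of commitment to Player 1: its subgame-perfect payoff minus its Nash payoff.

0

Work backward from Player 2's decision.
- A: BR = S, leader payoff 4.
- B: BR = Q, leader payoff 7.
- C: BR = S, leader payoff 1.
- D: BR = P, leader payoff 0.
- E: BR = T, leader payoff 9.
Maximizing over 4, 7, 1, 0, 9, Player 1 chooses E. Subgame-perfect outcome: (E, T) with payoffs (9, 8).
Under simultaneous play:
Player 1's best replies: P→C; Q→D; R→A; S→B; T→E.
Player 2's best replies: A→S; B→Q; C→S; D→P; E→T.
Only (E, T) has each player best-responding; Nash payoffs (9, 8).
Player 1's commitment gain: 9 − 9 = 0.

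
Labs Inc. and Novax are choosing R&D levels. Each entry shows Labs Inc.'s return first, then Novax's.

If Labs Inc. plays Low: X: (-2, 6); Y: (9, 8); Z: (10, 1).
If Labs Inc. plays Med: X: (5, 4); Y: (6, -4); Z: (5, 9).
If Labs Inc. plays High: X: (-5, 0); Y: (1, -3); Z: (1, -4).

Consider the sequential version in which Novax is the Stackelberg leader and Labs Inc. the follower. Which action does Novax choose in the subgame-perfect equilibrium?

Y

Work backward from Labs Inc.'s decision.
- X: Labs Inc. compares -2, 5, -5 and picks Med; Novax would get 4.
- Y: Labs Inc. compares 9, 6, 1 and picks Low; Novax would get 8.
- Z: Labs Inc. compares 10, 5, 1 and picks Low; Novax would get 1.
Maximizing over 4, 8, 1, Novax chooses Y. Subgame-perfect outcome: (Low, Y) with payoffs (9, 8).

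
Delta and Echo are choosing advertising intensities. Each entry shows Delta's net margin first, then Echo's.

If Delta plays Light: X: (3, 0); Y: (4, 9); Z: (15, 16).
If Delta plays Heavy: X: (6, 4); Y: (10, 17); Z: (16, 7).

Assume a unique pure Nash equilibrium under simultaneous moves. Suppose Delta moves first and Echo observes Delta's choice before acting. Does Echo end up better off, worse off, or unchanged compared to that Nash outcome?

Solve by backward induction (Delta leads).
- Light: BR = Z, leader payoff 15.
- Heavy: BR = Y, leader payoff 10.
Maximizing over 15, 10, Delta chooses Light. Subgame-perfect outcome: (Light, Z) with payoffs (15, 16).
Now find the simultaneous Nash equilibrium.
Delta's best replies: X→Heavy; Y→Heavy; Z→Heavy.
Echo's best replies: Light→Z; Heavy→Y.
The unique mutual best reply is (Heavy, Y), giving (10, 17).
Echo earns 16 sequentially versus 17 at the Nash outcome: worse off.

worse off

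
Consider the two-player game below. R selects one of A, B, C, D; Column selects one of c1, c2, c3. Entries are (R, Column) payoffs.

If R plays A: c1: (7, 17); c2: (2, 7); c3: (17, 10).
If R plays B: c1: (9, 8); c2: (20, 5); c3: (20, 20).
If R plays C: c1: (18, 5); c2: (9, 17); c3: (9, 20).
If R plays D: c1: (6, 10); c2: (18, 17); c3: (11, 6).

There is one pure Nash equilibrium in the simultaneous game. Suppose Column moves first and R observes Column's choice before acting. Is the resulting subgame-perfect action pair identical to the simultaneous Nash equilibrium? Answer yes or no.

R best-responds to each possible Column move:
- c1: BR = C, leader payoff 5.
- c2: BR = B, leader payoff 5.
- c3: BR = B, leader payoff 20.
Maximizing over 5, 5, 20, Column chooses c3. Subgame-perfect outcome: (B, c3) with payoffs (20, 20).
Now find the simultaneous Nash equilibrium.
R's best replies: c1→C; c2→B; c3→B.
Column's best replies: A→c1; B→c3; C→c3; D→c2.
The unique mutual best reply is (B, c3), giving (20, 20).
Sequential outcome (B, c3) coincides with the Nash profile (B, c3).

yes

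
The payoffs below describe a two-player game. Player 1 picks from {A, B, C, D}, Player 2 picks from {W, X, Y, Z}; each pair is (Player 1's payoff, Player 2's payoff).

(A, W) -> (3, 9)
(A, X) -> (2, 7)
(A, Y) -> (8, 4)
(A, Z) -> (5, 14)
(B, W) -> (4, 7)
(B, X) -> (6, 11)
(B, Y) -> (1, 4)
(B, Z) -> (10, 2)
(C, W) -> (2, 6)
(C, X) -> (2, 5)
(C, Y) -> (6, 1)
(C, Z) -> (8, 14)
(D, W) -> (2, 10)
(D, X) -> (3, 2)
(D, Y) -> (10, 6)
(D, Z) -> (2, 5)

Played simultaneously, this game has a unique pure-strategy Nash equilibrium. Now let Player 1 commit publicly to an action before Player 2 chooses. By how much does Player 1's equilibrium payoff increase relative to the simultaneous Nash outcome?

Player 2 best-responds to each possible Player 1 move:
- A: Player 2 compares 9, 7, 4, 14 and picks Z; Player 1 would get 5.
- B: Player 2 compares 7, 11, 4, 2 and picks X; Player 1 would get 6.
- C: Player 2 compares 6, 5, 1, 14 and picks Z; Player 1 would get 8.
- D: Player 2 compares 10, 2, 6, 5 and picks W; Player 1 would get 2.
Maximizing over 5, 6, 8, 2, Player 1 chooses C. Subgame-perfect outcome: (C, Z) with payoffs (8, 14).
Under simultaneous play:
Player 1's best replies: W→B; X→B; Y→D; Z→B.
Player 2's best replies: A→Z; B→X; C→Z; D→W.
The unique mutual best reply is (B, X), giving (6, 11).
Player 1's commitment gain: 8 − 6 = 2.

2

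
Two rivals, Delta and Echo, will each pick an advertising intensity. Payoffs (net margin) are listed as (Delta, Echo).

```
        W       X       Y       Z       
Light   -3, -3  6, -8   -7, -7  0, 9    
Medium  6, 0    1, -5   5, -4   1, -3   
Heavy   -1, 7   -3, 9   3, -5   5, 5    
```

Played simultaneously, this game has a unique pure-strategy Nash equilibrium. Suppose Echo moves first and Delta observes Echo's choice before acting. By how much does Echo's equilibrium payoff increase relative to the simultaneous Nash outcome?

5

Delta best-responds to each possible Echo move:
- W: Delta compares -3, 6, -1 and picks Medium; Echo would get 0.
- X: Delta compares 6, 1, -3 and picks Light; Echo would get -8.
- Y: Delta compares -7, 5, 3 and picks Medium; Echo would get -4.
- Z: Delta compares 0, 1, 5 and picks Heavy; Echo would get 5.
Maximizing over 0, -8, -4, 5, Echo chooses Z. Subgame-perfect outcome: (Heavy, Z) with payoffs (5, 5).
Now find the simultaneous Nash equilibrium.
Delta's best replies: W→Medium; X→Light; Y→Medium; Z→Heavy.
Echo's best replies: Light→Z; Medium→W; Heavy→X.
Only (Medium, W) has each player best-responding; Nash payoffs (6, 0).
Echo's commitment gain: 5 − 0 = 5.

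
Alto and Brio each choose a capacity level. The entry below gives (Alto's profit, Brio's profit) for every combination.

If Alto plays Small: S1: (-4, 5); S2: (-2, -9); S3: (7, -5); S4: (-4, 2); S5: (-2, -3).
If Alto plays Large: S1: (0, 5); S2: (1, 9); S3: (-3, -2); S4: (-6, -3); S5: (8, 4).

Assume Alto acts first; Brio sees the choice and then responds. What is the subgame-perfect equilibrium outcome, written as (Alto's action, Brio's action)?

Backward induction with Alto moving first.
- Small: Brio compares 5, -9, -5, 2, -3 and picks S1; Alto would get -4.
- Large: Brio compares 5, 9, -2, -3, 4 and picks S2; Alto would get 1.
Alto's induced payoffs are -4, 1, so Alto commits to Large. Subgame-perfect outcome: (Large, S2) with payoffs (1, 9).

(Large, S2)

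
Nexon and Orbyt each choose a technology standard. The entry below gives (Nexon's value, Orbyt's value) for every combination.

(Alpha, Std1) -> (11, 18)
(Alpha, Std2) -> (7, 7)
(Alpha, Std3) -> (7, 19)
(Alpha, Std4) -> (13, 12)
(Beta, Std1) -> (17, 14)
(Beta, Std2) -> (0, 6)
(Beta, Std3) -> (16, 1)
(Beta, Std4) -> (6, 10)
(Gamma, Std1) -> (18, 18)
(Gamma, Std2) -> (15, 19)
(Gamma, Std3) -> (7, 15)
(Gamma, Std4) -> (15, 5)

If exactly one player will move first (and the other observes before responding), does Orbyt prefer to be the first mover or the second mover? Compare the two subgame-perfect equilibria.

first

If Nexon leads: Orbyt's best replies are Alpha→Std3, Beta→Std1, Gamma→Std2; Nexon's induced payoffs 7, 17, 15; outcome (Beta, Std1), payoffs (17, 14).
If Orbyt leads: Nexon's best replies are Std1→Gamma, Std2→Gamma, Std3→Beta, Std4→Gamma; Orbyt's induced payoffs 18, 19, 1, 5; outcome (Gamma, Std2), payoffs (15, 19).
Orbyt gets 19 moving first and 14 moving second, so Orbyt prefers to move first.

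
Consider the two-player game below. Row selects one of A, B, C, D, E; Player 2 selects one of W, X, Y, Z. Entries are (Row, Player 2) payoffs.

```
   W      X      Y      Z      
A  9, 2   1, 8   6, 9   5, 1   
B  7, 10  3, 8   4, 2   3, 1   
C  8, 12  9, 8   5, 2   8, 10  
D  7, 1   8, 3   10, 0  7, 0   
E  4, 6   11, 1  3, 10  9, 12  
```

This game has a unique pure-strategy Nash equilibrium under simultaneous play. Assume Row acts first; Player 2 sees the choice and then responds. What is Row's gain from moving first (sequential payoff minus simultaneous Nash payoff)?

Player 2 best-responds to each possible Row move:
- A → Player 2 plays Y (best of 2, 8, 9, 1); Row gets 6.
- B → Player 2 plays W (best of 10, 8, 2, 1); Row gets 7.
- C → Player 2 plays W (best of 12, 8, 2, 10); Row gets 8.
- D → Player 2 plays X (best of 1, 3, 0, 0); Row gets 8.
- E → Player 2 plays Z (best of 6, 1, 10, 12); Row gets 9.
Maximizing over 6, 7, 8, 8, 9, Row chooses E. Subgame-perfect outcome: (E, Z) with payoffs (9, 12).
For the simultaneous game, intersect best replies.
Row's best replies: W→A; X→E; Y→D; Z→E.
Player 2's best replies: A→Y; B→W; C→W; D→X; E→Z.
Only (E, Z) has each player best-responding; Nash payoffs (9, 12).
Row's commitment gain: 9 − 9 = 0.

0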